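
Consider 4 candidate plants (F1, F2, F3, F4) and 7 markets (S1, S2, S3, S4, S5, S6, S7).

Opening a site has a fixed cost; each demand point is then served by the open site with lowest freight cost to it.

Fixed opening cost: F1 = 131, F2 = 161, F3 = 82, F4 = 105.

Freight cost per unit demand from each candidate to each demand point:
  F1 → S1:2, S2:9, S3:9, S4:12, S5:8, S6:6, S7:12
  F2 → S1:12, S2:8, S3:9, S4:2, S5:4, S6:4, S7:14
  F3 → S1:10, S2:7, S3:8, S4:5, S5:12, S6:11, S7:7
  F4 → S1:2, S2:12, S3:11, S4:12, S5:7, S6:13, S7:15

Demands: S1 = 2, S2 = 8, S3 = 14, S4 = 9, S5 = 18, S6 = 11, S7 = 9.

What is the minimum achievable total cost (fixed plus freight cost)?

628

Open {F2, F3}: assign each demand point to its cheapest open site.
  S1→F3 2×10=20, S2→F3 8×7=56, S3→F3 14×8=112, S4→F2 9×2=18, S5→F2 18×4=72, S6→F2 11×4=44, S7→F3 9×7=63
  freight cost 385, fixed 243 → total 628.
Compare {F2}: freight cost 474 + fixed 161 = 635.
Compare {F1, F3}: freight cost 490 + fixed 213 = 703.
Compare {F3, F4}: freight cost 527 + fixed 187 = 714.
All other subsets cost ≥ 635. Minimum total cost: 628.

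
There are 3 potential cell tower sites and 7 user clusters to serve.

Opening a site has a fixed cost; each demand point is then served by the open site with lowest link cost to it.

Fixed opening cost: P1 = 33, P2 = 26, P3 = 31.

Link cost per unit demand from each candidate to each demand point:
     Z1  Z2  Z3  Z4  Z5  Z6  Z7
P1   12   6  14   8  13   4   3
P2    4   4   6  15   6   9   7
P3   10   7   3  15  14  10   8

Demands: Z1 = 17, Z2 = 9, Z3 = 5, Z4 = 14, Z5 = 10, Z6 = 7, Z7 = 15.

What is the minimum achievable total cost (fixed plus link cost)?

Open {P1, P2}: assign each demand point to its cheapest open site.
  Z1→P2 17×4=68, Z2→P2 9×4=36, Z3→P2 5×6=30, Z4→P1 14×8=112, Z5→P2 10×6=60, Z6→P1 7×4=28, Z7→P1 15×3=45
  link cost 379, fixed 59 → total 438.
Compare {P1, P2, P3}: link cost 364 + fixed 90 = 454.
Compare {P2}: link cost 572 + fixed 26 = 598.
Compare {P2, P3}: link cost 557 + fixed 57 = 614.
All other subsets cost ≥ 454. Minimum total cost: 438.

438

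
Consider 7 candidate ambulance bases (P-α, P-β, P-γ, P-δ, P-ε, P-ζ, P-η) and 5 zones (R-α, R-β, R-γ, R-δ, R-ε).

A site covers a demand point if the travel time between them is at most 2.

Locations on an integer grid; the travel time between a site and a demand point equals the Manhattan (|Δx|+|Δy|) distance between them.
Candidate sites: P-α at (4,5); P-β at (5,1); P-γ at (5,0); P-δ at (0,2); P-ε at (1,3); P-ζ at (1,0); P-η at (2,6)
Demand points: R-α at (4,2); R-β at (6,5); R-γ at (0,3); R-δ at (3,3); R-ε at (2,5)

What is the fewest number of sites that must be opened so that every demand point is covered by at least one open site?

Coverage sets (demand points within 2 of each site):
  P-α: {R-β, R-ε}
  P-β: {R-α}
  P-γ: {}
  P-δ: {R-γ}
  P-ε: {R-γ, R-δ}
  P-ζ: {}
  P-η: {R-ε}
No 2 sites suffice: every size-2 union leaves at least one demand point uncovered.
But {P-α, P-β, P-ε} covers everything, so the minimum is 3.

3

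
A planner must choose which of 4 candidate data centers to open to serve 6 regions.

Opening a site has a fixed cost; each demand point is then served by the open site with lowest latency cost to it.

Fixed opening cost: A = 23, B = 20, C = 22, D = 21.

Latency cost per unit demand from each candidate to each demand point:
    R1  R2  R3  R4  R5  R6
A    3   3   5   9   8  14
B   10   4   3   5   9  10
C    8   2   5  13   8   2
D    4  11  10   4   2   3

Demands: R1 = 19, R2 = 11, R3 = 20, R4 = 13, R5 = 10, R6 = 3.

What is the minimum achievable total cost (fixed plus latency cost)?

295

Open {A, B, D}: assign each demand point to its cheapest open site.
  R1→A 19×3=57, R2→A 11×3=33, R3→B 20×3=60, R4→D 13×4=52, R5→D 10×2=20, R6→D 3×3=9
  latency cost 231, fixed 64 → total 295.
Compare {B, C, D}: latency cost 236 + fixed 63 = 299.
Compare {B, D}: latency cost 261 + fixed 41 = 302.
Compare {A, B, C, D}: latency cost 217 + fixed 86 = 303.
All other subsets cost ≥ 299. Minimum total cost: 295.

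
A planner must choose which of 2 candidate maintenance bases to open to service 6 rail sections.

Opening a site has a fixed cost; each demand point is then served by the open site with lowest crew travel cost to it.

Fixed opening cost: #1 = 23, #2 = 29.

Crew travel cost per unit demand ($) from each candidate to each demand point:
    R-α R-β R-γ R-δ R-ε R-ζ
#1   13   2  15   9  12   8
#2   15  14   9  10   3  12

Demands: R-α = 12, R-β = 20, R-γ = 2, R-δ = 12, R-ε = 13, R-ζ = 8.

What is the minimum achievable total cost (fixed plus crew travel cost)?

Open {#1, #2}: assign each demand point to its cheapest open site.
  R-α→#1 12×13=156, R-β→#1 20×2=40, R-γ→#2 2×9=18, R-δ→#1 12×9=108, R-ε→#2 13×3=39, R-ζ→#1 8×8=64
  crew travel cost 425, fixed 52 → total 477.
Compare {#1}: crew travel cost 554 + fixed 23 = 577.
Compare {#2}: crew travel cost 733 + fixed 29 = 762.

477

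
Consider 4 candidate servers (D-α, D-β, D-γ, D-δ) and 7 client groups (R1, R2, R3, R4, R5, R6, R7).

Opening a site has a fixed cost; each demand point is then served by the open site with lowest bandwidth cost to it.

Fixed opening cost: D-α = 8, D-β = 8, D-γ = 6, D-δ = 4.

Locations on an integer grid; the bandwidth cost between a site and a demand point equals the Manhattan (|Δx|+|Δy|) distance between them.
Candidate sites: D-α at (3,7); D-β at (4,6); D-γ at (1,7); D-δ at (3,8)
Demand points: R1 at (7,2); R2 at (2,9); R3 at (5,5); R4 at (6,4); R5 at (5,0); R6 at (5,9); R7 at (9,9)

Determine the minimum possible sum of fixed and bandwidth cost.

Open {D-β, D-δ}: assign each demand point to its cheapest open site.
  R1→D-β 7, R2→D-δ 2, R3→D-β 2, R4→D-β 4, R5→D-β 7, R6→D-δ 3, R7→D-δ 7
  bandwidth cost 32, fixed 12 → total 44.
Compare {D-β}: bandwidth cost 37 + fixed 8 = 45.
Compare {D-δ}: bandwidth cost 44 + fixed 4 = 48.
Compare {D-β, D-γ}: bandwidth cost 35 + fixed 14 = 49.
All other subsets cost ≥ 45. Minimum total cost: 44.

44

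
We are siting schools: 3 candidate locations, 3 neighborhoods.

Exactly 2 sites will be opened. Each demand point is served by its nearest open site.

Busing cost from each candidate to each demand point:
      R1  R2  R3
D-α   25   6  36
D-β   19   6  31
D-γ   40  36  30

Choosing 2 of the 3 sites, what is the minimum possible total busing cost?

55

Open {D-β, D-γ}.
  R1→D-β 19, R2→D-β 6, R3→D-γ 30  ⇒ total 55.
Compare {D-α, D-β}: total 56.
Compare {D-α, D-γ}: total 61.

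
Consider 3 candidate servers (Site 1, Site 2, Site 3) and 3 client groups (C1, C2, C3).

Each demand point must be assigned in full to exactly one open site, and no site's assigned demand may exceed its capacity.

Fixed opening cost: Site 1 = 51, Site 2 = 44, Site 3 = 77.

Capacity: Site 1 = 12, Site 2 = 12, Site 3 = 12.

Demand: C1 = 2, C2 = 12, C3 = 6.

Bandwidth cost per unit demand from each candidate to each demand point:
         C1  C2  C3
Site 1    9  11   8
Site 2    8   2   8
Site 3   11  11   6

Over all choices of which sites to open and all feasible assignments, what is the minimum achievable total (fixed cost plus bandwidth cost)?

Open {Site 1, Site 2}; cheapest assignment that respects the capacities:
  Site 1 (cap 12, load 8): C1, C3 — cost 2×9 + 6×8 = 66
  Site 2 (cap 12, load 12): C2 — cost 12×2 = 24
  Shipping 90, fixed 95 → total 185.
  Any other capacity-feasible assignment to {Site 1, Site 2} ships for at least 90.
Compare {Site 2, Site 3}: its best feasible assignment gives total 203.
Compare {Site 1, Site 2, Site 3}: its best feasible assignment gives total 250.
Every other set of open sites that can feasibly serve all demand totals ≥ 203 even under its best assignment. Minimum: 185.

185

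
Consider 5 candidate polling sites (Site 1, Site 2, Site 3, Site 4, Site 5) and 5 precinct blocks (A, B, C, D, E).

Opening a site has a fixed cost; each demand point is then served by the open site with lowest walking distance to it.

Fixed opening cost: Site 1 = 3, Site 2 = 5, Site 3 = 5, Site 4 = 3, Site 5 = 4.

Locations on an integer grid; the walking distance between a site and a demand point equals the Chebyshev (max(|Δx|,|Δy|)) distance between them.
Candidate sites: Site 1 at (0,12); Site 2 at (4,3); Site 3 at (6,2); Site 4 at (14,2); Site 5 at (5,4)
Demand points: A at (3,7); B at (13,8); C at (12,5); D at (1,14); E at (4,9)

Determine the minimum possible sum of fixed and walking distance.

26

Open {Site 1, Site 4}: assign each demand point to its cheapest open site.
  A→Site 1 5, B→Site 4 6, C→Site 4 3, D→Site 1 2, E→Site 1 4
  walking distance 20, fixed 6 → total 26.
Compare {Site 1, Site 4, Site 5}: walking distance 18 + fixed 10 = 28.
Compare {Site 1, Site 2, Site 4}: walking distance 19 + fixed 11 = 30.
Compare {Site 1, Site 5}: walking distance 24 + fixed 7 = 31.
All other subsets cost ≥ 28. Minimum total cost: 26.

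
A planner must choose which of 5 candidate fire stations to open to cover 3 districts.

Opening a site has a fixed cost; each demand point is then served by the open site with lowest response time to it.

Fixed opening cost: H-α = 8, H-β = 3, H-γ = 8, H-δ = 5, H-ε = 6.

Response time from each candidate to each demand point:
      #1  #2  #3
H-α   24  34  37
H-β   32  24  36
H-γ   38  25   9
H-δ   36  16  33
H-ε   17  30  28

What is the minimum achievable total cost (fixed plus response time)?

Open {H-γ, H-δ, H-ε}: assign each demand point to its cheapest open site.
  #1→H-ε 17, #2→H-δ 16, #3→H-γ 9
  response time 42, fixed 19 → total 61.
Compare {H-β, H-γ, H-δ, H-ε}: response time 42 + fixed 22 = 64.
Compare {H-γ, H-ε}: response time 51 + fixed 14 = 65.
Compare {H-β, H-γ, H-ε}: response time 50 + fixed 17 = 67.
All other subsets cost ≥ 64. Minimum total cost: 61.

61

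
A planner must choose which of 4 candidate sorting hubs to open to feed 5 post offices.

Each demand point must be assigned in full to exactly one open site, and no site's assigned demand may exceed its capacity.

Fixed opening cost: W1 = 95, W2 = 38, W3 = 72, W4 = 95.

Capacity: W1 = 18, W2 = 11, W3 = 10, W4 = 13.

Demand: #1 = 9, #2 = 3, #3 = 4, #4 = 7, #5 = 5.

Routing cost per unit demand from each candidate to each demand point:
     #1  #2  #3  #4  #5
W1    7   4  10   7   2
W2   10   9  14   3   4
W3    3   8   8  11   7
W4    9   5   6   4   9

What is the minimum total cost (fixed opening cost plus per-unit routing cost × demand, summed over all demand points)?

294

Open {W1, W2}; cheapest assignment that respects the capacities:
  W1 (cap 18, load 18): #1, #3, #5 — cost 9×7 + 4×10 + 5×2 = 113
  W2 (cap 11, load 10): #2, #4 — cost 3×9 + 7×3 = 48
  Shipping 161, fixed 133 → total 294.
  Any other capacity-feasible assignment to {W1, W2} ships for at least 161.
Compare {W1, W2, W3}: its best feasible assignment gives total 315.
Compare {W1, W4}: its best feasible assignment gives total 327.
Every other set of open sites that can feasibly serve all demand totals ≥ 315 even under its best assignment. Minimum: 294.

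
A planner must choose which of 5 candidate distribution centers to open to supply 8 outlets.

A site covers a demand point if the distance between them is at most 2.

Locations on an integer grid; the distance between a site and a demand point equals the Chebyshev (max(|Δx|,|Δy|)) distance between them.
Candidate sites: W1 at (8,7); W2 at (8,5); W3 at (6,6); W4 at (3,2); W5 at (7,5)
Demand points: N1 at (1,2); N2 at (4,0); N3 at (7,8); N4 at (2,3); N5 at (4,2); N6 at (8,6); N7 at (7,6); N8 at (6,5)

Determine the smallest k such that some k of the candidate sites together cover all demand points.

2

Coverage sets (demand points within 2 of each site):
  W1: {N3, N6, N7, N8}
  W2: {N6, N7, N8}
  W3: {N3, N6, N7, N8}
  W4: {N1, N2, N4, N5}
  W5: {N6, N7, N8}
No single site covers all 8 demand points.
But {W1, W4} covers everything, so the minimum is 2.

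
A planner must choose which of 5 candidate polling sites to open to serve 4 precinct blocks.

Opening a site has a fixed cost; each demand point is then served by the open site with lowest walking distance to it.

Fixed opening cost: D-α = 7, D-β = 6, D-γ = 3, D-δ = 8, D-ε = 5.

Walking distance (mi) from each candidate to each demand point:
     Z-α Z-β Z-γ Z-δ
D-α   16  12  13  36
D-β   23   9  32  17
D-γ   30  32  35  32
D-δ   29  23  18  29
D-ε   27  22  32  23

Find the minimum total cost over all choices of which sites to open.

68

Open {D-α, D-β}: assign each demand point to its cheapest open site.
  Z-α→D-α 16, Z-β→D-β 9, Z-γ→D-α 13, Z-δ→D-β 17
  walking distance 55, fixed 13 → total 68.
Compare {D-α, D-β, D-γ}: walking distance 55 + fixed 16 = 71.
Compare {D-α, D-β, D-ε}: walking distance 55 + fixed 18 = 73.
Compare {D-α, D-ε}: walking distance 64 + fixed 12 = 76.
All other subsets cost ≥ 71. Minimum total cost: 68.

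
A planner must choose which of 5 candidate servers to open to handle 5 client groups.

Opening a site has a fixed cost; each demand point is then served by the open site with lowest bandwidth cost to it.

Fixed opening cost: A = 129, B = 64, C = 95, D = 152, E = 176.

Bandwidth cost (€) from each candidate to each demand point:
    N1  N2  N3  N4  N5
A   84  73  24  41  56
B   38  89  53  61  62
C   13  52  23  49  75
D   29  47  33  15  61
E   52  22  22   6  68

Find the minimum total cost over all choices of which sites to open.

307

Open {C}: assign each demand point to its cheapest open site.
  N1→C 13, N2→C 52, N3→C 23, N4→C 49, N5→C 75
  bandwidth cost 212, fixed 95 → total 307.
Compare {D}: bandwidth cost 185 + fixed 152 = 337.
Compare {E}: bandwidth cost 170 + fixed 176 = 346.
Compare {B, C}: bandwidth cost 199 + fixed 159 = 358.
All other subsets cost ≥ 337. Minimum total cost: 307.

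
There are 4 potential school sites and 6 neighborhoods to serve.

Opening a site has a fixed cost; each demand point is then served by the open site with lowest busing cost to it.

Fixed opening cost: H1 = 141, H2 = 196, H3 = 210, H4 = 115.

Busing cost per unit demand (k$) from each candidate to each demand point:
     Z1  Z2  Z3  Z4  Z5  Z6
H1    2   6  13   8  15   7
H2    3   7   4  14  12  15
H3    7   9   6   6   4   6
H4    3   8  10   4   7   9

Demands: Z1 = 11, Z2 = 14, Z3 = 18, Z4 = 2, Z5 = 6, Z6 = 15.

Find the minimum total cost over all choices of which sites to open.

Open {H4}: assign each demand point to its cheapest open site.
  Z1→H4 11×3=33, Z2→H4 14×8=112, Z3→H4 18×10=180, Z4→H4 2×4=8, Z5→H4 6×7=42, Z6→H4 15×9=135
  busing cost 510, fixed 115 → total 625.
Compare {H3}: busing cost 437 + fixed 210 = 647.
Compare {H1, H3}: busing cost 340 + fixed 351 = 691.
Compare {H1}: busing cost 551 + fixed 141 = 692.
All other subsets cost ≥ 647. Minimum total cost: 625.

625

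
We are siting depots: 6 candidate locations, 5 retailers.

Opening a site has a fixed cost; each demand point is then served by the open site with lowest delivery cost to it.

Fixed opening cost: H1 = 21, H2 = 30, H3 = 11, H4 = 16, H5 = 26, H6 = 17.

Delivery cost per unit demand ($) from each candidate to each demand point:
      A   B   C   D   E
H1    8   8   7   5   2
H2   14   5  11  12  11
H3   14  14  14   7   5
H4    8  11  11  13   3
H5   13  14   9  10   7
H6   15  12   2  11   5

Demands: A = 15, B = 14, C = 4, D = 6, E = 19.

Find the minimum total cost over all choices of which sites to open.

Open {H1, H2, H6}: assign each demand point to its cheapest open site.
  A→H1 15×8=120, B→H2 14×5=70, C→H6 4×2=8, D→H1 6×5=30, E→H1 19×2=38
  delivery cost 266, fixed 68 → total 334.
Compare {H1, H2}: delivery cost 286 + fixed 51 = 337.
Compare {H1, H2, H3, H6}: delivery cost 266 + fixed 79 = 345.
Compare {H1, H6}: delivery cost 308 + fixed 38 = 346.
All other subsets cost ≥ 337. Minimum total cost: 334.

334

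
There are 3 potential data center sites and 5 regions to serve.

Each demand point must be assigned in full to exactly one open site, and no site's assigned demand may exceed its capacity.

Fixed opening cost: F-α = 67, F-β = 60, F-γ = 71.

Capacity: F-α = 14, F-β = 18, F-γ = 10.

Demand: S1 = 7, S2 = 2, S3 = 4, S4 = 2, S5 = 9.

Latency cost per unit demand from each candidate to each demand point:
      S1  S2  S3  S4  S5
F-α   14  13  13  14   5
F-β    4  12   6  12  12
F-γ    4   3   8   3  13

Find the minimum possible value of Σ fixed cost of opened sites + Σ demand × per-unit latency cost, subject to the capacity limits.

Open {F-α, F-β}; cheapest assignment that respects the capacities:
  F-α (cap 14, load 9): S5 — cost 9×5 = 45
  F-β (cap 18, load 15): S1, S2, S3, S4 — cost 7×4 + 2×12 + 4×6 + 2×12 = 100
  Shipping 145, fixed 127 → total 272.
  Any other capacity-feasible assignment to {F-α, F-β} ships for at least 145.
Compare {F-α, F-β, F-γ}: its best feasible assignment gives total 307.
Compare {F-β, F-γ}: its best feasible assignment gives total 311.
Every other set of open sites that can feasibly serve all demand totals ≥ 307 even under its best assignment. Minimum: 272.

272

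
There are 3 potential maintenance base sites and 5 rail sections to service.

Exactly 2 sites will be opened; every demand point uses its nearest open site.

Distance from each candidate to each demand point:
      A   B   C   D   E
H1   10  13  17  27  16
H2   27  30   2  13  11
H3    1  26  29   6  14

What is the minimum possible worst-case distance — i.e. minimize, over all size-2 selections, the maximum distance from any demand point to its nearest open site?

13

Open {H1, H2}.
  Farthest demand point is B at distance 13 (to H1); all others are ≤ 13.
With {H1, H3} the worst case is 17.
With {H2, H3} the worst case is 26.
No size-2 selection achieves below 13.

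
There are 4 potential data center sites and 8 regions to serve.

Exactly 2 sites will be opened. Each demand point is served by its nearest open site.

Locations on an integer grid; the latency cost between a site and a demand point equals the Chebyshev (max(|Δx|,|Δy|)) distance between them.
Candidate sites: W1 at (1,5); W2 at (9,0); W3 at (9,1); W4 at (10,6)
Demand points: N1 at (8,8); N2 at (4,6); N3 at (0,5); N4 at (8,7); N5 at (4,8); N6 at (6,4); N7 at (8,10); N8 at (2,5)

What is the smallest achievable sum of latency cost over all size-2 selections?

Open {W1, W4}.
  N1→W4 2, N2→W1 3, N3→W1 1, N4→W4 2, N5→W1 3, N6→W4 4, N7→W4 4, N8→W1 1  ⇒ total 20.
Compare {W1, W3}: total 31.
Compare {W1, W2}: total 33.
No size-2 selection does better; minimum is 20.

20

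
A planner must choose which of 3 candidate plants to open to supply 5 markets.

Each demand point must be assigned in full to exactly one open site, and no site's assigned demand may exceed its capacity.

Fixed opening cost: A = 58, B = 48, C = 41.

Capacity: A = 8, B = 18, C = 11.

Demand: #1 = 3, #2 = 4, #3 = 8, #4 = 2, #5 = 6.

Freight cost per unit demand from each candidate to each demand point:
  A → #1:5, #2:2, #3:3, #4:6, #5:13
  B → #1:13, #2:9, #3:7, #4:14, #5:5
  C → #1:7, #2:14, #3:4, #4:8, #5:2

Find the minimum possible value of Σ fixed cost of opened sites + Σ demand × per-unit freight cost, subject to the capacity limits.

Open {B, C}; cheapest assignment that respects the capacities:
  B (cap 18, load 12): #2, #3 — cost 4×9 + 8×7 = 92
  C (cap 11, load 11): #1, #4, #5 — cost 3×7 + 2×8 + 6×2 = 49
  Shipping 141, fixed 89 → total 230.
  Any other capacity-feasible assignment to {B, C} ships for at least 141.
Compare {A, B}: its best feasible assignment gives total 243.
Compare {A, B, C}: its best feasible assignment gives total 248.
Every other set of open sites that can feasibly serve all demand totals ≥ 243 even under its best assignment. Minimum: 230.

230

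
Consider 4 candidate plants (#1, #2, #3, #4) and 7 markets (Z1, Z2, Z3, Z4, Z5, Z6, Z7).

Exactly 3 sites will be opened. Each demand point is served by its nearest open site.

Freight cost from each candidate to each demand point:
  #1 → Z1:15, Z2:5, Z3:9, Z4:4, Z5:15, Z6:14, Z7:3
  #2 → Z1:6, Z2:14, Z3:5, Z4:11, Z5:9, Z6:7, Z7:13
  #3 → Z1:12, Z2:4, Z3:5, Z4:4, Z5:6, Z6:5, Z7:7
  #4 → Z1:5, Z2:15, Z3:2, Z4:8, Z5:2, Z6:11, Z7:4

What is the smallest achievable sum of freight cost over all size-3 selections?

25

Open {#1, #3, #4}.
  Z1→#4 5, Z2→#3 4, Z3→#4 2, Z4→#1 4, Z5→#4 2, Z6→#3 5, Z7→#1 3  ⇒ total 25.
Compare {#2, #3, #4}: total 26.
Compare {#1, #2, #4}: total 28.
No size-3 selection does better; minimum is 25.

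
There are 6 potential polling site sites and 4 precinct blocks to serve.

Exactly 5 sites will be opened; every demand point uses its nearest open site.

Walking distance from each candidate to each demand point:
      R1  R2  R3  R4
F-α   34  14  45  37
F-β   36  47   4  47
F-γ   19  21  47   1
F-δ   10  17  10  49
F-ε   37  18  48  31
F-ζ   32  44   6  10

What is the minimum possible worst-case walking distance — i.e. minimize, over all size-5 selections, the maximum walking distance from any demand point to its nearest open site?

Open {F-α, F-β, F-γ, F-δ, F-ε}.
  Farthest demand point is R2 at walking distance 14 (to F-α); all others are ≤ 14.
With {F-α, F-β, F-γ, F-δ, F-ζ} the worst case is 14.
With {F-α, F-β, F-δ, F-ε, F-ζ} the worst case is 14.
No size-5 selection achieves below 14.

14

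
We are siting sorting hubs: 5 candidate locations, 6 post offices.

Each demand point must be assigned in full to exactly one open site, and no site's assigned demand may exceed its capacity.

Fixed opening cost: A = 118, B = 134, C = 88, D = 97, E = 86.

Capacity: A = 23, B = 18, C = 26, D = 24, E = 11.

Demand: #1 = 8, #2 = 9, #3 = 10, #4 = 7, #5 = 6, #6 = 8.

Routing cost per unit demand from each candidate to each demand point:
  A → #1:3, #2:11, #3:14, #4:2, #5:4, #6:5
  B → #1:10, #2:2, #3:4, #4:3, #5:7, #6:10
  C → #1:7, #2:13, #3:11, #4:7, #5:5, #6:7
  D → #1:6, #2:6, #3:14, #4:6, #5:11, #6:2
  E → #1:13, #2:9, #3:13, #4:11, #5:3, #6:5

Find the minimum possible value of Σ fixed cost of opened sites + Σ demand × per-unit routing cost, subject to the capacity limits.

493

Open {C, D}; cheapest assignment that respects the capacities:
  C (cap 26, load 24): #1, #3, #5 — cost 8×7 + 10×11 + 6×5 = 196
  D (cap 24, load 24): #2, #4, #6 — cost 9×6 + 7×6 + 8×2 = 112
  Shipping 308, fixed 185 → total 493.
  Any other capacity-feasible assignment to {C, D} ships for at least 308.
Compare {A, B, D}: its best feasible assignment gives total 521.
Compare {B, C, D}: its best feasible assignment gives total 536.
Every other set of open sites that can feasibly serve all demand totals ≥ 521 even under its best assignment. Minimum: 493.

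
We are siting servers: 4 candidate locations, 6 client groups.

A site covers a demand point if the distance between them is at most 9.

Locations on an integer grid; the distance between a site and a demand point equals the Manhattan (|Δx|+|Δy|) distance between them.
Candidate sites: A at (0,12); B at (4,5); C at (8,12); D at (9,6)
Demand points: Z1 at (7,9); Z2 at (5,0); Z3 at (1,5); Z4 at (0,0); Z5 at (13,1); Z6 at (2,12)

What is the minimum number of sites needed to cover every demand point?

Coverage sets (demand points within 9 of each site):
  A: {Z3, Z6}
  B: {Z1, Z2, Z3, Z4, Z6}
  C: {Z1, Z6}
  D: {Z1, Z3, Z5}
No single site covers all 6 demand points.
But {B, D} covers everything, so the minimum is 2.

2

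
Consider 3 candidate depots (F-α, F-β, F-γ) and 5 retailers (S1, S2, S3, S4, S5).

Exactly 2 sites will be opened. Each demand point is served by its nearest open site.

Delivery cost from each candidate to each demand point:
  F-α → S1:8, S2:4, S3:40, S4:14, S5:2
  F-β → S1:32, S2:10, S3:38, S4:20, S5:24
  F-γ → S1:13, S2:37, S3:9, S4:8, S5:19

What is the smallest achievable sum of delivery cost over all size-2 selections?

31

Open {F-α, F-γ}.
  S1→F-α 8, S2→F-α 4, S3→F-γ 9, S4→F-γ 8, S5→F-α 2  ⇒ total 31.
Compare {F-β, F-γ}: total 59.
Compare {F-α, F-β}: total 66.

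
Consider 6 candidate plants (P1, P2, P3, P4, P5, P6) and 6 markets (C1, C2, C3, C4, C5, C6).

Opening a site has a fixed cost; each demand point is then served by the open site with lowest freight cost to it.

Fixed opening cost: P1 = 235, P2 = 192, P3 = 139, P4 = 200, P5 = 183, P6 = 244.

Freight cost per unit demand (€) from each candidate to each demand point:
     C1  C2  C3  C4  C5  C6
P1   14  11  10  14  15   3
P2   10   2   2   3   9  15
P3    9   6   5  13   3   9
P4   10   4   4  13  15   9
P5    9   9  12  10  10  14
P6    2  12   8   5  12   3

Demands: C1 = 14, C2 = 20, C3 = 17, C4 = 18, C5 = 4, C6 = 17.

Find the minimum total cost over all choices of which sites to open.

Open {P2, P6}: assign each demand point to its cheapest open site.
  C1→P6 14×2=28, C2→P2 20×2=40, C3→P2 17×2=34, C4→P2 18×3=54, C5→P2 4×9=36, C6→P6 17×3=51
  freight cost 243, fixed 436 → total 679.
Compare {P2, P3}: freight cost 419 + fixed 331 = 750.
Compare {P2}: freight cost 559 + fixed 192 = 751.
Compare {P3, P6}: freight cost 386 + fixed 383 = 769.
All other subsets cost ≥ 750. Minimum total cost: 679.

679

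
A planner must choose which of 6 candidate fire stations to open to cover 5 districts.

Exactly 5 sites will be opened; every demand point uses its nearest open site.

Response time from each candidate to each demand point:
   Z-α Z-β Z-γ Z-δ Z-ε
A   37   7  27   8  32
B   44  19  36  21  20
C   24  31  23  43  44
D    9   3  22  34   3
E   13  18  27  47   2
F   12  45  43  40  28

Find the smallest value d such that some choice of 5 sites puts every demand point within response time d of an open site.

Open {A, B, C, D, E}.
  Farthest demand point is Z-γ at response time 22 (to D); all others are ≤ 22.
With {A, B, C, D, F} the worst case is 22.
With {A, B, D, E, F} the worst case is 22.
No size-5 selection achieves below 22.

22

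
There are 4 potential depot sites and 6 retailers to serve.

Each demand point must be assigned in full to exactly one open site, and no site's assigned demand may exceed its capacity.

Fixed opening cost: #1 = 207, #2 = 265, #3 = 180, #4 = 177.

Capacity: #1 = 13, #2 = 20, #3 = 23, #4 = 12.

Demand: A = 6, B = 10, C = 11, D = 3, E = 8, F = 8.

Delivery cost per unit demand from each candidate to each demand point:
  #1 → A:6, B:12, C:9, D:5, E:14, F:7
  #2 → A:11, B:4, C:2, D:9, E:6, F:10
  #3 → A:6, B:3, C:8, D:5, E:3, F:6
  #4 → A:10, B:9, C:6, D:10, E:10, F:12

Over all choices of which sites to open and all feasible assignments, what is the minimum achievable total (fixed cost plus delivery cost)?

Open {#2, #3, #4}; cheapest assignment that respects the capacities:
  #2 (cap 20, load 19): C, E — cost 11×2 + 8×6 = 70
  #3 (cap 23, load 21): B, D, F — cost 10×3 + 3×5 + 8×6 = 93
  #4 (cap 12, load 6): A — cost 6×10 = 60
  Shipping 223, fixed 622 → total 845.
  Any other capacity-feasible assignment to {#2, #3, #4} ships for at least 223.
Compare {#1, #2, #3}: its best feasible assignment gives total 851.
Compare {#1, #3, #4}: its best feasible assignment gives total 873.
Every other set of open sites that can feasibly serve all demand totals ≥ 851 even under its best assignment. Minimum: 845.

845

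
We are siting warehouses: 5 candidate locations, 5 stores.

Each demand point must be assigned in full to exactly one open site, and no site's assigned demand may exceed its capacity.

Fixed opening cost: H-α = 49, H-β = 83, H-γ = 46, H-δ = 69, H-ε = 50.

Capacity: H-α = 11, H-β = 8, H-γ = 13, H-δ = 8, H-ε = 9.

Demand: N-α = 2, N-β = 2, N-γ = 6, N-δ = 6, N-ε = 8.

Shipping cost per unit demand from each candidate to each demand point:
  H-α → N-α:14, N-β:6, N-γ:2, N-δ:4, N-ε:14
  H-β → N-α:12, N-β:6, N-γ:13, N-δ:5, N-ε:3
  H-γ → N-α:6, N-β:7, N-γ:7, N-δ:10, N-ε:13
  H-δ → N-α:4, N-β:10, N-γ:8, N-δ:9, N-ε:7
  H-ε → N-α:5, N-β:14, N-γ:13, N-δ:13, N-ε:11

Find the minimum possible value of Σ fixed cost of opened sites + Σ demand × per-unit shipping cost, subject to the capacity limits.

Open {H-α, H-β, H-γ}; cheapest assignment that respects the capacities:
  H-α (cap 11, load 8): N-β, N-δ — cost 2×6 + 6×4 = 36
  H-β (cap 8, load 8): N-ε — cost 8×3 = 24
  H-γ (cap 13, load 8): N-α, N-γ — cost 2×6 + 6×7 = 54
  Shipping 114, fixed 178 → total 292.
  Any other capacity-feasible assignment to {H-α, H-β, H-γ} ships for at least 114.
Compare {H-α, H-γ, H-δ}: its best feasible assignment gives total 310.
Compare {H-α, H-β, H-δ}: its best feasible assignment gives total 311.
Every other set of open sites that can feasibly serve all demand totals ≥ 310 even under its best assignment. Minimum: 292.

292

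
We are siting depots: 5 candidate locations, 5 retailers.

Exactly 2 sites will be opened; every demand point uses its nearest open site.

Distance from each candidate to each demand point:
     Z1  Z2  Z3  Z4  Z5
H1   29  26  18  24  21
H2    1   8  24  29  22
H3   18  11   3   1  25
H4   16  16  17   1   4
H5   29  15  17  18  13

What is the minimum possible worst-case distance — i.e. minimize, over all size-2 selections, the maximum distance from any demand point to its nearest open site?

16

Open {H3, H4}.
  Farthest demand point is Z1 at distance 16 (to H4); all others are ≤ 16.
With {H1, H4} the worst case is 17.
With {H2, H4} the worst case is 17.
No size-2 selection achieves below 16.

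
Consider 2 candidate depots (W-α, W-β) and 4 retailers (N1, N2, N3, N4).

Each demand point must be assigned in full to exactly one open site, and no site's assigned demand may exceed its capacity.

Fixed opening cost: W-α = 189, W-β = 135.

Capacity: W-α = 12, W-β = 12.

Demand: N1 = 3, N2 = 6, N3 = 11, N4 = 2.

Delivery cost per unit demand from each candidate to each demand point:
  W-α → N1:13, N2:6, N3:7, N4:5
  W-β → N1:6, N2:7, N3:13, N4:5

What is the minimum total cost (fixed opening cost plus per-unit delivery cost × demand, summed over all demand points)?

Open {W-α, W-β}; cheapest assignment that respects the capacities:
  W-α (cap 12, load 11): N3 — cost 11×7 = 77
  W-β (cap 12, load 11): N1, N2, N4 — cost 3×6 + 6×7 + 2×5 = 70
  Shipping 147, fixed 324 → total 471.
  Any other capacity-feasible assignment to {W-α, W-β} ships for at least 147.
Total demand is 22 and no other set of sites has combined capacity ≥ 22, so {W-α, W-β} is the only feasible choice of open sites. Minimum: 471.

471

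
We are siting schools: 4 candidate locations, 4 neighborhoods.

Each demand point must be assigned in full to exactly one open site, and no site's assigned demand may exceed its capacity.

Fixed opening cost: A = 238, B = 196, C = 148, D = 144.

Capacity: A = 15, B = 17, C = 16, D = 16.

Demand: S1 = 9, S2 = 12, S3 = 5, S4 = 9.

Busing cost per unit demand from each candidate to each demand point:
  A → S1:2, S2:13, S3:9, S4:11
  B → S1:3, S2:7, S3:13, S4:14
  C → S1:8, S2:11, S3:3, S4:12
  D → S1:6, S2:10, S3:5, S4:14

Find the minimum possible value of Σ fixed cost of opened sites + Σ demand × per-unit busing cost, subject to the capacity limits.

749

Open {B, C, D}; cheapest assignment that respects the capacities:
  B (cap 17, load 12): S2 — cost 12×7 = 84
  C (cap 16, load 14): S3, S4 — cost 5×3 + 9×12 = 123
  D (cap 16, load 9): S1 — cost 9×6 = 54
  Shipping 261, fixed 488 → total 749.
  Any other capacity-feasible assignment to {B, C, D} ships for at least 261.
Compare {A, C, D}: its best feasible assignment gives total 791.
Compare {A, B, C}: its best feasible assignment gives total 807.
Every other set of open sites that can feasibly serve all demand totals ≥ 791 even under its best assignment. Minimum: 749.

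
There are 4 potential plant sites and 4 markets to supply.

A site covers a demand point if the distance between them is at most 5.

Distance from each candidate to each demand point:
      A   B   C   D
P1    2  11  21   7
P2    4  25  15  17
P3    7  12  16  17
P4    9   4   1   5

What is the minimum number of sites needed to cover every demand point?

2

Coverage sets (demand points within 5 of each site):
  P1: {A}
  P2: {A}
  P3: {}
  P4: {B, C, D}
No single site covers all 4 demand points.
But {P1, P4} covers everything, so the minimum is 2.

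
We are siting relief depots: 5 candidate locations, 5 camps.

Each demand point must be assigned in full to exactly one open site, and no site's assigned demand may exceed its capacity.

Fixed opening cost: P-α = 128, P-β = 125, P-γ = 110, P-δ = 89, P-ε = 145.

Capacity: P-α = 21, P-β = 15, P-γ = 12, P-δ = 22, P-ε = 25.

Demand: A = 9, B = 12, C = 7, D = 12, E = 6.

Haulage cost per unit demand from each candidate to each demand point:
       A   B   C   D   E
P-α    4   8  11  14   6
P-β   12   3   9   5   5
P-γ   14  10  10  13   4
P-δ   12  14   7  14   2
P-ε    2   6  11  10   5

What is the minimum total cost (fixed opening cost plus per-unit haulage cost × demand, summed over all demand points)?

Open {P-β, P-δ, P-ε}; cheapest assignment that respects the capacities:
  P-β (cap 15, load 12): D — cost 12×5 = 60
  P-δ (cap 22, load 13): C, E — cost 7×7 + 6×2 = 61
  P-ε (cap 25, load 21): A, B — cost 9×2 + 12×6 = 90
  Shipping 211, fixed 359 → total 570.
  Any other capacity-feasible assignment to {P-β, P-δ, P-ε} ships for at least 211.
Compare {P-δ, P-ε}: its best feasible assignment gives total 595.
Compare {P-α, P-β, P-δ}: its best feasible assignment gives total 595.
Every other set of open sites that can feasibly serve all demand totals ≥ 595 even under its best assignment. Minimum: 570.

570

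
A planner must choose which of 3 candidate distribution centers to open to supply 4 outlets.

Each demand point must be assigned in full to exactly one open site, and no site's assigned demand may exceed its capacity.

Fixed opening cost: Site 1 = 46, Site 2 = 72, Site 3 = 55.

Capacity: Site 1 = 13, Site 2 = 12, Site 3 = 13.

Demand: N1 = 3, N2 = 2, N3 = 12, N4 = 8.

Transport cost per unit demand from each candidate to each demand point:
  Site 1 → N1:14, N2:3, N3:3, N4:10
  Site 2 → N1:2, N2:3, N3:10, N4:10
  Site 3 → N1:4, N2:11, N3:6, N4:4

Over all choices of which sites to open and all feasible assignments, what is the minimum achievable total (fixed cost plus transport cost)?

Open {Site 1, Site 3}; cheapest assignment that respects the capacities:
  Site 1 (cap 13, load 12): N3 — cost 12×3 = 36
  Site 3 (cap 13, load 13): N1, N2, N4 — cost 3×4 + 2×11 + 8×4 = 66
  Shipping 102, fixed 101 → total 203.
  Any other capacity-feasible assignment to {Site 1, Site 3} ships for at least 102.
Compare {Site 1, Site 2, Site 3}: its best feasible assignment gives total 253.
Compare {Site 2, Site 3}: its best feasible assignment gives total 313.
Every other set of open sites that can feasibly serve all demand totals ≥ 253 even under its best assignment. Minimum: 203.

203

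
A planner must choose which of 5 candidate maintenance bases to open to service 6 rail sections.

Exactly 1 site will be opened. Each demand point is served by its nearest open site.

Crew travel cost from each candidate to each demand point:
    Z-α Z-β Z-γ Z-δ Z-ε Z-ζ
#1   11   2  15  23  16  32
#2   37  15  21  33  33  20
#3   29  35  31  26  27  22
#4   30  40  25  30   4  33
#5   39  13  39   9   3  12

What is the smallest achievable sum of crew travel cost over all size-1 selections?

Open {#1}.
  Z-α→#1 11, Z-β→#1 2, Z-γ→#1 15, Z-δ→#1 23, Z-ε→#1 16, Z-ζ→#1 32  ⇒ total 99.
Compare {#5}: total 115.
Compare {#2}: total 159.
No size-1 selection does better; minimum is 99.

99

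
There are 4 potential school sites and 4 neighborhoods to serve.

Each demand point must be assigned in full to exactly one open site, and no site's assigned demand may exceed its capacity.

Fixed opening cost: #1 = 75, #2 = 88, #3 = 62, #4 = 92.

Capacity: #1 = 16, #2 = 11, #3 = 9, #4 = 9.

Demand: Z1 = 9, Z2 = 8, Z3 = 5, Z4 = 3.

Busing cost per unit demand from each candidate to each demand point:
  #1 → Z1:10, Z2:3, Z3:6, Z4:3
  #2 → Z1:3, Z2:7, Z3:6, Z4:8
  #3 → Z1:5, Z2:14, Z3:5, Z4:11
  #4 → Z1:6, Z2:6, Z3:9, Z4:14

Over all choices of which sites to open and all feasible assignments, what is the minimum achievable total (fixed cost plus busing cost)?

Open {#1, #3}; cheapest assignment that respects the capacities:
  #1 (cap 16, load 16): Z2, Z3, Z4 — cost 8×3 + 5×6 + 3×3 = 63
  #3 (cap 9, load 9): Z1 — cost 9×5 = 45
  Shipping 108, fixed 137 → total 245.
  Any other capacity-feasible assignment to {#1, #3} ships for at least 108.
Compare {#1, #2}: its best feasible assignment gives total 253.
Compare {#1, #4}: its best feasible assignment gives total 284.
Every other set of open sites that can feasibly serve all demand totals ≥ 253 even under its best assignment. Minimum: 245.

245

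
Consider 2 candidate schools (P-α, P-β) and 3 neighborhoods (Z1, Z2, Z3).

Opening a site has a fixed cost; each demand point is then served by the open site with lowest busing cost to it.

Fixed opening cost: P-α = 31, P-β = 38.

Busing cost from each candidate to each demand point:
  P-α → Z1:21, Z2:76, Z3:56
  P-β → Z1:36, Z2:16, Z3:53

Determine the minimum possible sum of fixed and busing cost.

Open {P-β}: assign each demand point to its cheapest open site.
  Z1→P-β 36, Z2→P-β 16, Z3→P-β 53
  busing cost 105, fixed 38 → total 143.
Compare {P-α, P-β}: busing cost 90 + fixed 69 = 159.
Compare {P-α}: busing cost 153 + fixed 31 = 184.

143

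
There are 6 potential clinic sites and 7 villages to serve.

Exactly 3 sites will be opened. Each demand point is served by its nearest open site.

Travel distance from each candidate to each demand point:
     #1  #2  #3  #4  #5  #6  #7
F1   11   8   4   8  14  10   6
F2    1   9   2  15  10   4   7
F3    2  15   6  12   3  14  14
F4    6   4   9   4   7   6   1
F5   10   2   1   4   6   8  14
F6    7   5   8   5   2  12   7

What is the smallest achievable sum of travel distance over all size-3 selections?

18

Open {F2, F4, F6}.
  #1→F2 1, #2→F4 4, #3→F2 2, #4→F4 4, #5→F6 2, #6→F2 4, #7→F4 1  ⇒ total 18.
Compare {F2, F3, F4}: total 19.
Compare {F2, F4, F5}: total 19.
No size-3 selection does better; minimum is 18.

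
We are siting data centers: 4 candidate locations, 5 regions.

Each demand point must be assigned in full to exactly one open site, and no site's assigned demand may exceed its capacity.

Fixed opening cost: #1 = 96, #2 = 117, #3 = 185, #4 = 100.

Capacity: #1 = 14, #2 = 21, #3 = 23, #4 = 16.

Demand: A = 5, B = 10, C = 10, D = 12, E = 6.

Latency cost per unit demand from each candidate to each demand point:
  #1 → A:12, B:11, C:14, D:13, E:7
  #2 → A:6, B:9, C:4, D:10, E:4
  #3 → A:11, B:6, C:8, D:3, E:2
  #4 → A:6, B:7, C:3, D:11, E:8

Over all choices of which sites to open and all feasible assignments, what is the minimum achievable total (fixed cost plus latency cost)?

Open {#2, #3}; cheapest assignment that respects the capacities:
  #2 (cap 21, load 21): A, C, E — cost 5×6 + 10×4 + 6×4 = 94
  #3 (cap 23, load 22): B, D — cost 10×6 + 12×3 = 96
  Shipping 190, fixed 302 → total 492.
  Any other capacity-feasible assignment to {#2, #3} ships for at least 190.
Compare {#1, #3, #4}: its best feasible assignment gives total 579.
Compare {#2, #3, #4}: its best feasible assignment gives total 582.
Every other set of open sites that can feasibly serve all demand totals ≥ 579 even under its best assignment. Minimum: 492.

492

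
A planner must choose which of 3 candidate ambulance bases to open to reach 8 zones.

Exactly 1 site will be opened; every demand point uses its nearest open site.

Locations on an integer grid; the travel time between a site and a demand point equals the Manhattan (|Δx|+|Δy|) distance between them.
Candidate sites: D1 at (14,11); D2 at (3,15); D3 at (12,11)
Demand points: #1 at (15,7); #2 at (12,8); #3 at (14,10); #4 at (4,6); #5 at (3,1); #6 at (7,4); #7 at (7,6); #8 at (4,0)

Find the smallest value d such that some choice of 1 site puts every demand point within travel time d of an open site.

19

Open {D3}.
  Farthest demand point is #5 at travel time 19 (to D3); all others are ≤ 19.
With {D2} the worst case is 20.
With {D1} the worst case is 21.
No size-1 selection achieves below 19.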